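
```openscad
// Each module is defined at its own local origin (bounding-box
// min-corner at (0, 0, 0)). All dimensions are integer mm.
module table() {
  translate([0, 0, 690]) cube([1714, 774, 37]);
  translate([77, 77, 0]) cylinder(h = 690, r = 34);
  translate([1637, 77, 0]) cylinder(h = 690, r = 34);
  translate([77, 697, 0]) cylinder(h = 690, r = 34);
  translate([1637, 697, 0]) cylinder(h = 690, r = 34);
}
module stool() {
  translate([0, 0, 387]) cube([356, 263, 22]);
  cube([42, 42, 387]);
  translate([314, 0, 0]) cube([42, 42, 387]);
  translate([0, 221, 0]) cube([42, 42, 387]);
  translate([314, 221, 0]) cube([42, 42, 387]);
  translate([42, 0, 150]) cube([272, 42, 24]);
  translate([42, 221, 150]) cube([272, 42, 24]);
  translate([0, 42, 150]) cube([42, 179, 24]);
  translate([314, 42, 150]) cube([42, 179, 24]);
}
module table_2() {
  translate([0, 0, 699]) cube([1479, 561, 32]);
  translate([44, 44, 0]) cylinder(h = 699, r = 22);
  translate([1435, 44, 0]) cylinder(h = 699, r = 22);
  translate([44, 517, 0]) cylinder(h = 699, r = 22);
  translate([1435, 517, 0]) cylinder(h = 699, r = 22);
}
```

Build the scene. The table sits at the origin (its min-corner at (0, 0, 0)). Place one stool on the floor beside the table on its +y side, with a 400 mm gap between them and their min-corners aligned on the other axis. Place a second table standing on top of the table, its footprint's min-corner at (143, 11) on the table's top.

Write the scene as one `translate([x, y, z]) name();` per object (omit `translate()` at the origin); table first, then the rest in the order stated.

table();
translate([0, 1174, 0]) stool();
translate([143, 11, 727]) table_2();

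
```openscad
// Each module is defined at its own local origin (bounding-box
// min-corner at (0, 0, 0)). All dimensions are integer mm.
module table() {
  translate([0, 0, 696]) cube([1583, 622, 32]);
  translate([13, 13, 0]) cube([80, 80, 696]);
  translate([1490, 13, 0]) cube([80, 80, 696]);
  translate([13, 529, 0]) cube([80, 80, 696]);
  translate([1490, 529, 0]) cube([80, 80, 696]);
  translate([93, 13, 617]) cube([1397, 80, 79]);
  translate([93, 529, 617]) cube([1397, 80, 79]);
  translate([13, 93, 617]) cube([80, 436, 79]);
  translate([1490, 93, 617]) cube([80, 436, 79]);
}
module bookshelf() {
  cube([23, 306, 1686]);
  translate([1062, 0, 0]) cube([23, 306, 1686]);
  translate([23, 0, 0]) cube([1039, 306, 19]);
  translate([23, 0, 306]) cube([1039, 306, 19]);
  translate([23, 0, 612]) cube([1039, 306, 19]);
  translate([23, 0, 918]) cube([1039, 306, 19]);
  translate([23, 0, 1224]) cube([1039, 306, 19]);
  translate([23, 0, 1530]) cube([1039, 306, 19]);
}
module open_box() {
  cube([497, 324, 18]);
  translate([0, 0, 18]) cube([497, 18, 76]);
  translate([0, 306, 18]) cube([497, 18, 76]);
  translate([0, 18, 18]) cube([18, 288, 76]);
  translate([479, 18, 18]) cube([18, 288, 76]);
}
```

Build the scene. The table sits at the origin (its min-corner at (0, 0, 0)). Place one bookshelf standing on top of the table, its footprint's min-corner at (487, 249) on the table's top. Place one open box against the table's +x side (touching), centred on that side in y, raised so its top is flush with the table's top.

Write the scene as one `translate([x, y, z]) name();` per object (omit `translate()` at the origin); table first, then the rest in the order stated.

table();
translate([487, 249, 728]) bookshelf();
translate([1583, 149, 634]) open_box();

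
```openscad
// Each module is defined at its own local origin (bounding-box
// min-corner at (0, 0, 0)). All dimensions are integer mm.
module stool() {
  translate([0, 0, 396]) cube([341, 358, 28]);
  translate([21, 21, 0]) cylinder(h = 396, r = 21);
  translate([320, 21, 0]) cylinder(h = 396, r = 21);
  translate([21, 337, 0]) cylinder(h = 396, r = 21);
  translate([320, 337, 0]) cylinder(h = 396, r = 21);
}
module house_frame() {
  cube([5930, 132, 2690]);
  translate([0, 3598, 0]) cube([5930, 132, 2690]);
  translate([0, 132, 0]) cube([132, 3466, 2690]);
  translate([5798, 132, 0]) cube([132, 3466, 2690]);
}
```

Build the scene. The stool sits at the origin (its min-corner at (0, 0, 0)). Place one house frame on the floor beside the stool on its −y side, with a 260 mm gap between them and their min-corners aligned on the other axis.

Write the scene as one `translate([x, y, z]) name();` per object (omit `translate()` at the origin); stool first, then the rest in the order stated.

stool();
translate([0, -3990, 0]) house_frame();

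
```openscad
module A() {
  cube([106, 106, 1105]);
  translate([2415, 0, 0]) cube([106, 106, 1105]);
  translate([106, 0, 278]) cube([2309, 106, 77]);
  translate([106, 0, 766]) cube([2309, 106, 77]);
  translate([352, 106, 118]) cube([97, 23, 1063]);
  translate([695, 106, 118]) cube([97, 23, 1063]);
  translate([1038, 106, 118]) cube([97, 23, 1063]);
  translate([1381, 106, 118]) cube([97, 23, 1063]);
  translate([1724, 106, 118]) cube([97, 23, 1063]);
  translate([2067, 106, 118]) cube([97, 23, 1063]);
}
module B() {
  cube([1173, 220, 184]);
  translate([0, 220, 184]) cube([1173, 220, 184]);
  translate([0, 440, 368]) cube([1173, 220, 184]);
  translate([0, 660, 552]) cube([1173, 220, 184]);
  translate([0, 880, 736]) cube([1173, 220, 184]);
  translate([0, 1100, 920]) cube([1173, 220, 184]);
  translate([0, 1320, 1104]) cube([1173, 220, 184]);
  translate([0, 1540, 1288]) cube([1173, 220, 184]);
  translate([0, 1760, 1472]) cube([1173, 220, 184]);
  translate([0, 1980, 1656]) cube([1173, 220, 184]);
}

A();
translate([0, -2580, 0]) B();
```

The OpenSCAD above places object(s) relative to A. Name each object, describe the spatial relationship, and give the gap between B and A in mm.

A is a fence section. B is a staircase. The staircase is on the floor beside the fence section on its −y side. The gap between the staircase and the fence section is 380 mm.

The staircase's nearest face is 380 mm from the fence section's −y face.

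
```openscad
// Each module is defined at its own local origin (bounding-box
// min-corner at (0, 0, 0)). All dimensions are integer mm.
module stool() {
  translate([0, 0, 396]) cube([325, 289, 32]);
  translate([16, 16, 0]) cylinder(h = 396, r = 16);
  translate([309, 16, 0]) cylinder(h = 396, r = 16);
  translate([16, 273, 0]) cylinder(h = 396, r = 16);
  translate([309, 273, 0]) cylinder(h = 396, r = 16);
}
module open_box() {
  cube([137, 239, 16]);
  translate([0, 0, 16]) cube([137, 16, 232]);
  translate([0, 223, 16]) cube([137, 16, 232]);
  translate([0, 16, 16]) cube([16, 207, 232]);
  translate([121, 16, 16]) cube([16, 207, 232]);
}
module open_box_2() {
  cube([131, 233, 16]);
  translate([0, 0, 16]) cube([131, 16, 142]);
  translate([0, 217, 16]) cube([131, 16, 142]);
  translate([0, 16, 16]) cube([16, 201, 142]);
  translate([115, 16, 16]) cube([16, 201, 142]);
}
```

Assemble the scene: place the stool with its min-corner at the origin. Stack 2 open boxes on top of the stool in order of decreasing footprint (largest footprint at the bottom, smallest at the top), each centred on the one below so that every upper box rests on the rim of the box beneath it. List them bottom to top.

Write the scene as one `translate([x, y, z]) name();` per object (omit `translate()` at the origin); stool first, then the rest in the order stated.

stool();
translate([94, 25, 428]) open_box();
translate([97, 28, 676]) open_box_2();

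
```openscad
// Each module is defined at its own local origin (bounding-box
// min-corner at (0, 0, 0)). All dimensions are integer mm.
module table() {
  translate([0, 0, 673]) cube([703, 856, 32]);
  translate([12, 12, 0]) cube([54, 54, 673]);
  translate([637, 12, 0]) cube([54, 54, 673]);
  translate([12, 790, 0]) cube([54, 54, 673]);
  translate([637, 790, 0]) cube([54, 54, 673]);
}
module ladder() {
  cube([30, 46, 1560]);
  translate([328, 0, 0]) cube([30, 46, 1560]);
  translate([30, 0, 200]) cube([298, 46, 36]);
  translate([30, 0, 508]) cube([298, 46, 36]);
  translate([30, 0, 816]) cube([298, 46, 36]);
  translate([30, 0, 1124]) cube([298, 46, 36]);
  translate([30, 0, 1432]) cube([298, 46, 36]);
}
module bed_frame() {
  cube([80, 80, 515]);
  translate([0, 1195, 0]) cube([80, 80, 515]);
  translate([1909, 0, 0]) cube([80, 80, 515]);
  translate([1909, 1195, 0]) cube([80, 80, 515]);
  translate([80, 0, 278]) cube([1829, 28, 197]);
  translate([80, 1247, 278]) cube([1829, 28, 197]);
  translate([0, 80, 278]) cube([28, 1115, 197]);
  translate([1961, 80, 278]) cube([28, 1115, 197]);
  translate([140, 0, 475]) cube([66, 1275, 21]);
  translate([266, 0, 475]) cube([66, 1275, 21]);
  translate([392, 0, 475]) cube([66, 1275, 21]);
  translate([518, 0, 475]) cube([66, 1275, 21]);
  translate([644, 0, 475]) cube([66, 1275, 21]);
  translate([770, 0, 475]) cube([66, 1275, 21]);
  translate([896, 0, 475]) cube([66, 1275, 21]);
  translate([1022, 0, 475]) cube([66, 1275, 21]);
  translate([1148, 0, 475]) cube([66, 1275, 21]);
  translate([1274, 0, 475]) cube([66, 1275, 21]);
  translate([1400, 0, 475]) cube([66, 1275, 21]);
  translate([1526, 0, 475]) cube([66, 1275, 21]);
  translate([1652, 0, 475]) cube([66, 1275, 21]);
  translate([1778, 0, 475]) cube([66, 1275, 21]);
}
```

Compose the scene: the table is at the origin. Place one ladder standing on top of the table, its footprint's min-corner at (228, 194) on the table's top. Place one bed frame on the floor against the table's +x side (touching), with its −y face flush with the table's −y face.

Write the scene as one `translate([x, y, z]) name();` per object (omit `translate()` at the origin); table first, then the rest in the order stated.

table();
translate([228, 194, 705]) ladder();
translate([703, 0, 0]) bed_frame();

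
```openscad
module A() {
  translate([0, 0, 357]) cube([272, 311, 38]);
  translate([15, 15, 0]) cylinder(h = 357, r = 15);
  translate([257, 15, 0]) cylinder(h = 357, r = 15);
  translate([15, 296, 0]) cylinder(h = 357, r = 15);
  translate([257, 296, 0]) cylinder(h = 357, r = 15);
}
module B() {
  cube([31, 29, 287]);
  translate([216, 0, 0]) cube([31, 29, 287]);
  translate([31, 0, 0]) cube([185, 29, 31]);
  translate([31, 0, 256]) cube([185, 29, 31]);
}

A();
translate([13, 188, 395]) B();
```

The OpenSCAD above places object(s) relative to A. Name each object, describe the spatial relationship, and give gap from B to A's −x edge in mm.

The picture frame's min-x is at 13; the stool's min-x is 0; gap = 13 mm.

A is a stool. B is a picture frame. The picture frame is on top of the stool. The gap from the picture frame to the stool's −x edge is 13 mm.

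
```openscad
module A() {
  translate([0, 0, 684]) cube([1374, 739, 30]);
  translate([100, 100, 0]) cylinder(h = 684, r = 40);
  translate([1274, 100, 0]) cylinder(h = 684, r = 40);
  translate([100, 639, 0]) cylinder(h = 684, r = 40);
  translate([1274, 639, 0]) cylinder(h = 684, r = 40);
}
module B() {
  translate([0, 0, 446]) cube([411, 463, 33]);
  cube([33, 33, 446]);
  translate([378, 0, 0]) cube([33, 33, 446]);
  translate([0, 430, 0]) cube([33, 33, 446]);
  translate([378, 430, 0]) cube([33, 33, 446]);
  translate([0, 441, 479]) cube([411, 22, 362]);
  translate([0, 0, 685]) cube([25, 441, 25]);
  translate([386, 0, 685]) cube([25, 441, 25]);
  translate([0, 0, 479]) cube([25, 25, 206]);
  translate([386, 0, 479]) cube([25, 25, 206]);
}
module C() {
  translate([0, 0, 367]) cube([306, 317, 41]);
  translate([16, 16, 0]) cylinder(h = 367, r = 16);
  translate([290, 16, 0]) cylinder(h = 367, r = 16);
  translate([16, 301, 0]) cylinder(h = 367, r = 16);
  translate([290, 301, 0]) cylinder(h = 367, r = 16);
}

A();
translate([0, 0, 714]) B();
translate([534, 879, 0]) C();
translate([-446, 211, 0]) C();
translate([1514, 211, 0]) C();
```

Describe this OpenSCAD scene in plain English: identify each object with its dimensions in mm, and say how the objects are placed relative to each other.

A is a rectangular dining table. The top is 1374×739×30 mm with its upper surface at z = 714 mm. It stands on four round legs of 80 mm diameter, each leg's bounding box inset 60 mm from the nearest pair of top edges, running from the floor to the underside of the top.

B is a chair: 411×463 mm seat, 33 mm thick, top at z = 479 mm, on four 33 mm square corner legs flush with the seat edges. A 22 mm thick backrest slab spans the full seat width, extending 362 mm above the seat top, its back face flush with the seat's +y edge. Two armrests of 25×25 mm section run along each side from the seat's front edge to the front of the backrest, top faces 231 mm above the seat top and outer faces flush with the seat's x-edges; a 25×25 mm post under the front of each armrest stands on the seat at the front corner.

C is a four-legged stool. The seat is 306×317 mm, 41 mm thick, top at z = 408 mm. It stands on four round legs, each 32 mm in diameter, from z = 0 to the seat underside, each leg's axis is inset half a diameter from the nearest pair of seat edges (so the leg's bounding box is flush with the corner).

The chair is on top of the table. Three stools sit around the table at the +y, −x, +x sides.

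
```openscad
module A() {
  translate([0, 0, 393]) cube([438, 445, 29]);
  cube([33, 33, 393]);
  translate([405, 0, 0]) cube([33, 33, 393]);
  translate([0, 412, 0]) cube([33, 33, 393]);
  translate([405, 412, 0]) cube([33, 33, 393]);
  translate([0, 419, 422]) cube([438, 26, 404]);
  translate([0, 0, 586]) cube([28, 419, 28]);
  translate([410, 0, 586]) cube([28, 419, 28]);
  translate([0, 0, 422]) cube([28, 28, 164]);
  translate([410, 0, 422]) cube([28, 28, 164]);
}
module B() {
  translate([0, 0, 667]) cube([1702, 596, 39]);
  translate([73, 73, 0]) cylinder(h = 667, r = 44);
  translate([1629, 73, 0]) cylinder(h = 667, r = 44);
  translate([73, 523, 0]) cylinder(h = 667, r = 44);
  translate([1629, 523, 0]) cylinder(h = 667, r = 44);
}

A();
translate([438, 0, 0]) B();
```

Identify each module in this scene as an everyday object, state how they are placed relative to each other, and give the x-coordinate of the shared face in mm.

The chair's +x face and the table's −x face are both at x = 438 mm.

A is a chair. B is a table. The table is against the chair's +x side, with their −y faces flush. The x-coordinate of the shared face is 438 mm.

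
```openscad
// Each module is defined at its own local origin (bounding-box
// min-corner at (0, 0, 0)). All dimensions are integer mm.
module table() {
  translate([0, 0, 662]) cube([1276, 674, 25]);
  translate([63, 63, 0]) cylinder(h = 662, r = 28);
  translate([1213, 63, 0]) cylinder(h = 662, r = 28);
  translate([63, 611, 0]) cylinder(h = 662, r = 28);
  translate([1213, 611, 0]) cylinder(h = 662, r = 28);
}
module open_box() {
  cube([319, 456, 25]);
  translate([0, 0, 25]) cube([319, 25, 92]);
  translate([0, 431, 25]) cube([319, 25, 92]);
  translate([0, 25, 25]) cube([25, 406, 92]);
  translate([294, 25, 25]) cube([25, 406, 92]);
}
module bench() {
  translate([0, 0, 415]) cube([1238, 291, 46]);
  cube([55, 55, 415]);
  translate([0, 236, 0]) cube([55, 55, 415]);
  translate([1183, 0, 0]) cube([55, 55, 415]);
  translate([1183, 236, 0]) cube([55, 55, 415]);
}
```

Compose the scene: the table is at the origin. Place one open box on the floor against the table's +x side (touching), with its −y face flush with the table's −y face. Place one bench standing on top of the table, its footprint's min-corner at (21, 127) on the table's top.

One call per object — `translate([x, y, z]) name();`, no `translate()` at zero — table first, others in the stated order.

table();
translate([1276, 0, 0]) open_box();
translate([21, 127, 687]) bench();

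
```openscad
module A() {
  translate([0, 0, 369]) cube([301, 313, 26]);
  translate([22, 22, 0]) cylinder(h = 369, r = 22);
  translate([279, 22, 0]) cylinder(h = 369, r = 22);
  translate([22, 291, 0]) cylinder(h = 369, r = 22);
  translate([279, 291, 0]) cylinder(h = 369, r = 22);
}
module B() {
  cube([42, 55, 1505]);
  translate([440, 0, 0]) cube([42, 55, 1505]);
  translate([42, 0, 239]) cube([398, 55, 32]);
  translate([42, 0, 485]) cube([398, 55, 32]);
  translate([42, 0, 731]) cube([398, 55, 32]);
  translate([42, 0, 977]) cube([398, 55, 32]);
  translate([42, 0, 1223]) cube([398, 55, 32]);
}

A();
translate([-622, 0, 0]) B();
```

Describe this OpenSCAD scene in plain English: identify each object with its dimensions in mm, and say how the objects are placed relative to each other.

A is a four-legged stool. The seat is 301×313 mm, 26 mm thick, top at z = 395 mm. It stands on four round legs, each 44 mm in diameter, from z = 0 to the seat underside, each leg's axis is inset half a diameter from the nearest pair of seat edges (so the leg's bounding box is flush with the corner).

B is a wooden ladder with two side rails of 42×55 mm section and 1505 mm height, set 482 mm apart overall. Between them run 5 rectangular rungs (55 mm deep, 32 mm thick), front faces flush with the rails' −y face. The bottom of the first rung is 239 mm above the floor and each subsequent rung is 246 mm higher than the one below.

The ladder is on the floor beside the stool on its −x side.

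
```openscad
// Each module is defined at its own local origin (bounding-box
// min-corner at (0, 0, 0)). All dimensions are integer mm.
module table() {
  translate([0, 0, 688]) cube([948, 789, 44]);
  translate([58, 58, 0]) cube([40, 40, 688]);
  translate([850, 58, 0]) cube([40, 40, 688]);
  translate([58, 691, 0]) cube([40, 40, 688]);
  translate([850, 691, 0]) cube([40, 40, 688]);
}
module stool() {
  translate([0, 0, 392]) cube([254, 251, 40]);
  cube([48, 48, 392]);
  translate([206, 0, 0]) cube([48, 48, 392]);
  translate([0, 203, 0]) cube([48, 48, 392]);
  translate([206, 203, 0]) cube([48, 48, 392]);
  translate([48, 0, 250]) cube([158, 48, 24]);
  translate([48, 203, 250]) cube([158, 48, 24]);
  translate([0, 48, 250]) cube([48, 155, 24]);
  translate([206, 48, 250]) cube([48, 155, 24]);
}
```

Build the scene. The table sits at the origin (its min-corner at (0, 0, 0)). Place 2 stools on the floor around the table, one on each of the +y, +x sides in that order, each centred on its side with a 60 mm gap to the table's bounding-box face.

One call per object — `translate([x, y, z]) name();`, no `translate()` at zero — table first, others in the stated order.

table();
translate([347, 849, 0]) stool();
translate([1008, 269, 0]) stool();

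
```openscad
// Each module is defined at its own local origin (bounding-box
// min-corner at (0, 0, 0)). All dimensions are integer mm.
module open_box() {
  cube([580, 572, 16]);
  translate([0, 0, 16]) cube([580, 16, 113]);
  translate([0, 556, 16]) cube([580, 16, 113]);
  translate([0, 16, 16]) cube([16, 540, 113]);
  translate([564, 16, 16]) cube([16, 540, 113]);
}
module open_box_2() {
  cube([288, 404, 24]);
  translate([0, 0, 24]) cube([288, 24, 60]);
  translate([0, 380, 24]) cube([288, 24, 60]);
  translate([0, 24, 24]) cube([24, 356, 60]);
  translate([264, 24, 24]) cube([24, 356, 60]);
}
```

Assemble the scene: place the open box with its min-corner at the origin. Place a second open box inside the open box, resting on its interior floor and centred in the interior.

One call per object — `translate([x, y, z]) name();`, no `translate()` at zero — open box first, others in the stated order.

open_box();
translate([146, 84, 16]) open_box_2();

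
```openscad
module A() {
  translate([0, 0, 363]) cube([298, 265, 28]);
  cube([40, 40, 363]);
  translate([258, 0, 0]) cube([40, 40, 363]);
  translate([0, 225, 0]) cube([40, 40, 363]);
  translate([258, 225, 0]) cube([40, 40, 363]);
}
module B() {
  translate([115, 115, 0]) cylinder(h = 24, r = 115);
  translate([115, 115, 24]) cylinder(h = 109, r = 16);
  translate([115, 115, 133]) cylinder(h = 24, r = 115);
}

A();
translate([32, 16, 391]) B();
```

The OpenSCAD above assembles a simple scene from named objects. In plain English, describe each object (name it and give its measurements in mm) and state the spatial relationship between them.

A is a four-legged stool. The seat is a 298×265×28 mm slab whose top surface is at z = 391 mm; four square legs, each 40×40 mm in cross-section, run from the floor (z = 0) to the underside of the seat, each flush with a corner of the seat.

B is a spool: two coaxial disc flanges of radius 115 mm and thickness 24 mm, joined by a core cylinder of radius 16 mm and height 109 mm. The lower flange rests on z = 0 and the three cylinders share a vertical axis.

The spool is on top of the stool.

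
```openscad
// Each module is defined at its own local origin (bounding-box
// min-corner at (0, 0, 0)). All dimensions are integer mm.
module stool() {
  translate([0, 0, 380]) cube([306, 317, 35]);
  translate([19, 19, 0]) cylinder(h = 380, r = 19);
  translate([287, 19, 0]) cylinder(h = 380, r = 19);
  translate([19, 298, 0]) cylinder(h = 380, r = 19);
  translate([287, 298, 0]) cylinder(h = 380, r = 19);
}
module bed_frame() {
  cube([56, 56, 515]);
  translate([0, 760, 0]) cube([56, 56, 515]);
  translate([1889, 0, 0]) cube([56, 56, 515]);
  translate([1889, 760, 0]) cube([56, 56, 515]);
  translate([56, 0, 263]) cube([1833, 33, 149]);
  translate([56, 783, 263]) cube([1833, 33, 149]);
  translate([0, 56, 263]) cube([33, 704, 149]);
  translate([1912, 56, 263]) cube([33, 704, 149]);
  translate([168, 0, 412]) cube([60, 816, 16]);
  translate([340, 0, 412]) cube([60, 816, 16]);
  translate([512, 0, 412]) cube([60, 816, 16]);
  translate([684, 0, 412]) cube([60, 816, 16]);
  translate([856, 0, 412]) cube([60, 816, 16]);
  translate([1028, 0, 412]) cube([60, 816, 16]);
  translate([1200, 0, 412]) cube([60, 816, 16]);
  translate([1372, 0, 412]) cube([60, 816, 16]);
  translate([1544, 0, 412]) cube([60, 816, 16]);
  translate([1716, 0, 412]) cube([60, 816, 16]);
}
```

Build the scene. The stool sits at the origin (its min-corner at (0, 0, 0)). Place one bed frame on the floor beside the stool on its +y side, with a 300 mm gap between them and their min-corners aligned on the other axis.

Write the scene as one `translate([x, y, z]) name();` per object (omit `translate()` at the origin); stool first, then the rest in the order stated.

stool();
translate([0, 617, 0]) bed_frame();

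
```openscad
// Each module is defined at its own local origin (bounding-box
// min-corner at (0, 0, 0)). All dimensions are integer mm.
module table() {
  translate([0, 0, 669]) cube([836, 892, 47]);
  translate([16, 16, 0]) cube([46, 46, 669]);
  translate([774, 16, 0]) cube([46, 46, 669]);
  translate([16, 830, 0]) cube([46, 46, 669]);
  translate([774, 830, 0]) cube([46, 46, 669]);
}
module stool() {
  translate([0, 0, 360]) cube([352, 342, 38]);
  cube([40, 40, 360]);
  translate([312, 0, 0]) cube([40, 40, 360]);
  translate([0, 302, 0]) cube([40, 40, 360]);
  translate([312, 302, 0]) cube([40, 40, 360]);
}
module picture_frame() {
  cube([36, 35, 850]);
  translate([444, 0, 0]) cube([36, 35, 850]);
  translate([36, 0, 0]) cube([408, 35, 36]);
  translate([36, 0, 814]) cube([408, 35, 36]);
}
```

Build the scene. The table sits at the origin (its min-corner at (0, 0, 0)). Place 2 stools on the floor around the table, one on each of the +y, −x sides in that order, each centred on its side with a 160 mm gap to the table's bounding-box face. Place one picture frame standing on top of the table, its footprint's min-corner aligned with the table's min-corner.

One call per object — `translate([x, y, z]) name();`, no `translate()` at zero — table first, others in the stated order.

table();
translate([242, 1052, 0]) stool();
translate([-512, 275, 0]) stool();
translate([0, 0, 716]) picture_frame();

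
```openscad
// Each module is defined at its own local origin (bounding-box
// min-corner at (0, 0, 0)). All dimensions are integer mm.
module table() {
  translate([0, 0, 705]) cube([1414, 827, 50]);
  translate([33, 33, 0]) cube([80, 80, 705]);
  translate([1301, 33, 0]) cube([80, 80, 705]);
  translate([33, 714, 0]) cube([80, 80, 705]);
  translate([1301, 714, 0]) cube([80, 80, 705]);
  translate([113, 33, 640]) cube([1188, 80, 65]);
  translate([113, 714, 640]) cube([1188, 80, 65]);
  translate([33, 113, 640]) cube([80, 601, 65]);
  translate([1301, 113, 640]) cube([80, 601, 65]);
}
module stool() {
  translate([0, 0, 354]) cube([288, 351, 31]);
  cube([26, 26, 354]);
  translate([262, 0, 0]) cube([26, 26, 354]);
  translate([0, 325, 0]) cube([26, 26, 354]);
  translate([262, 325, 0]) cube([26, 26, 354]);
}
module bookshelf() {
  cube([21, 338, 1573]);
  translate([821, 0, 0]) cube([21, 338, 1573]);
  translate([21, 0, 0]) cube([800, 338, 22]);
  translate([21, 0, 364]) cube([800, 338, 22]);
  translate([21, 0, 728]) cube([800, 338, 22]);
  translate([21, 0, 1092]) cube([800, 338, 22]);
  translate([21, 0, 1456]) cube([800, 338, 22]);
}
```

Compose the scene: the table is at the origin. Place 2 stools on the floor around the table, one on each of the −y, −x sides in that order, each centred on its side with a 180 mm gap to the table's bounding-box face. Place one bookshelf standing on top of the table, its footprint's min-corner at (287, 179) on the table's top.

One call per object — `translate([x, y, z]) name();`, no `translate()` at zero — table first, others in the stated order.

table();
translate([563, -531, 0]) stool();
translate([-468, 238, 0]) stool();
translate([287, 179, 755]) bookshelf();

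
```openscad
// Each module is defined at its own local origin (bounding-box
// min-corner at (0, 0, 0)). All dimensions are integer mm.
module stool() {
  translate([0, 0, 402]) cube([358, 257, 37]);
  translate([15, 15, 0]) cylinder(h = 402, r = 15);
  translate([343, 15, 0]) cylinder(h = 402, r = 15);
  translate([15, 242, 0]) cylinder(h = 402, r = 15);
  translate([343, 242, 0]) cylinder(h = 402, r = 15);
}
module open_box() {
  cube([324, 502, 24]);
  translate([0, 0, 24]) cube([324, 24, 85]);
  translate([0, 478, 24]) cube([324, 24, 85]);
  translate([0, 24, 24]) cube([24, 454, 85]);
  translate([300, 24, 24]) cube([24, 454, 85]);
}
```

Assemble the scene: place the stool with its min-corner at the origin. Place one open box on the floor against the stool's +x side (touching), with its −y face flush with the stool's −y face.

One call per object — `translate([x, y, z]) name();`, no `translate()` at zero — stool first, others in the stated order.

stool();
translate([358, 0, 0]) open_box();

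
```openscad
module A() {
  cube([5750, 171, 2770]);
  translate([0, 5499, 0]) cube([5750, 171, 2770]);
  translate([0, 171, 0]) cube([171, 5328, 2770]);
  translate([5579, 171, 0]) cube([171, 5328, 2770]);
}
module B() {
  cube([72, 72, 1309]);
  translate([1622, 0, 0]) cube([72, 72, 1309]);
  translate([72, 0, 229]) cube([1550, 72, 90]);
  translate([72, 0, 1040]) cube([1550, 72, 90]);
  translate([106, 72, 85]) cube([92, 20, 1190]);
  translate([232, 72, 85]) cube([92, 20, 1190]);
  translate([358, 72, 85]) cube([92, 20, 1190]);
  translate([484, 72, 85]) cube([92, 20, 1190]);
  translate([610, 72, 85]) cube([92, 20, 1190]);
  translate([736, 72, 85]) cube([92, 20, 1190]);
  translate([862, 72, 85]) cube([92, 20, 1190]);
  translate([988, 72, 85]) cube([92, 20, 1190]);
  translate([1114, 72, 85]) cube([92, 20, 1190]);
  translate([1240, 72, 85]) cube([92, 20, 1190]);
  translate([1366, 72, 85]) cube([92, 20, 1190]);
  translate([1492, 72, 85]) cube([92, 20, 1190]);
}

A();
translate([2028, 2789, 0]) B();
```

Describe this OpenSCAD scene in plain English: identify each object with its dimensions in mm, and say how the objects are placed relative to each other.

A is the wall frame of a small rectangular building: four walls, each 2770 mm tall and 171 mm thick, enclosing a footprint 5750 mm (x) by 5670 mm (y) outside-to-outside, with no floor or roof. The front and back walls (the −y and +y sides) span the full width; the two side walls fit between them.

B is a fence section. Two 72×72 mm posts, 1309 mm tall, stand on the floor with a clear span of 1550 mm between their inner faces. Two horizontal rails of 72×90 mm section span the gap between the posts with their undersides at z = 229 mm and z = 1040 mm, flush with the posts' −y face. 12 pickets, each 92 mm wide, 20 mm thick and 1190 mm tall, are fixed to the +y face of the rails with their bottoms at z = 85 mm, evenly spaced across the span with equal gaps (rounded down to the nearest mm) at the −x end and between each pair — any rounding remainder accumulates at the +x end.

The fence section sits inside the house frame, centred.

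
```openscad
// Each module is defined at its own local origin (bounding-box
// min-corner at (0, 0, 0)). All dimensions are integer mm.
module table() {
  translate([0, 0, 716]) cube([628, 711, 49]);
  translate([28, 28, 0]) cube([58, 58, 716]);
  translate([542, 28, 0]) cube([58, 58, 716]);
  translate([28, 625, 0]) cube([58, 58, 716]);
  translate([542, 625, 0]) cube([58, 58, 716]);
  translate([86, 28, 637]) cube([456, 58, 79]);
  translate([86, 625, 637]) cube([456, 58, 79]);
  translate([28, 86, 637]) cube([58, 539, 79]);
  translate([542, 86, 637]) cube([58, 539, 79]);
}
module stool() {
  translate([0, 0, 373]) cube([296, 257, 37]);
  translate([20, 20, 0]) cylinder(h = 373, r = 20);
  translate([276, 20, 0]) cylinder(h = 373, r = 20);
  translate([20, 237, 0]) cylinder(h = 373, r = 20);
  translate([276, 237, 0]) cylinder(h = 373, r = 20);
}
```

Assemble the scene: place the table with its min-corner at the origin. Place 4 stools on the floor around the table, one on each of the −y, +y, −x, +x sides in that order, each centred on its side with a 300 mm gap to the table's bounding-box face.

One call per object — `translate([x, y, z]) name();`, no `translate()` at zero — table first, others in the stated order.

table();
translate([166, -557, 0]) stool();
translate([166, 1011, 0]) stool();
translate([-596, 227, 0]) stool();
translate([928, 227, 0]) stool();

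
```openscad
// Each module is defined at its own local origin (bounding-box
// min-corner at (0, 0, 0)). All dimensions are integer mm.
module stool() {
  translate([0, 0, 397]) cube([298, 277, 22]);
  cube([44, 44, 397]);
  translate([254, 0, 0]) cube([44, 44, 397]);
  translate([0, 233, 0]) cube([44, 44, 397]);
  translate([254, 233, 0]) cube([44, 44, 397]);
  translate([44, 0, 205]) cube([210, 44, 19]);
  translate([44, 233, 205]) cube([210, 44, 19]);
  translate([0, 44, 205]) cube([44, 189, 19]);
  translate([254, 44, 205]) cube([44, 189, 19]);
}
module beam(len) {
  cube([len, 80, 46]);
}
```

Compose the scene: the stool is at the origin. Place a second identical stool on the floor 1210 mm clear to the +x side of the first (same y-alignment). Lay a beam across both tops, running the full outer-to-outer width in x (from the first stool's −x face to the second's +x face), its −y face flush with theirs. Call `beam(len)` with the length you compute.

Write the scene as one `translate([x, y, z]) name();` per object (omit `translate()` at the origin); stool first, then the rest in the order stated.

stool();
translate([1508, 0, 0]) stool();
translate([0, 0, 419]) beam(1806);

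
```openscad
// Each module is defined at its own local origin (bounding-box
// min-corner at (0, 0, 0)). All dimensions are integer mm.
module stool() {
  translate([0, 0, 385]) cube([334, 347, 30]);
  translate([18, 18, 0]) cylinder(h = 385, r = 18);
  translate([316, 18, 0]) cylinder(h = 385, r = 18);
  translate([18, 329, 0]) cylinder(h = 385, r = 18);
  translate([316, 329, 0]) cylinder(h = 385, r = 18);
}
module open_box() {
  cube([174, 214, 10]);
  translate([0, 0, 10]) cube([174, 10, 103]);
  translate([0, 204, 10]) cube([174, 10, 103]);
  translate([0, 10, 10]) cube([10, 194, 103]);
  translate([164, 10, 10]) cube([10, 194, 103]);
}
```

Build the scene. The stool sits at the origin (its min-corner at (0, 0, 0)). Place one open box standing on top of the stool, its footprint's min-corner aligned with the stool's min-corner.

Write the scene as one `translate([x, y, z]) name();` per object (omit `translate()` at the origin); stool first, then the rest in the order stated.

stool();
translate([0, 0, 415]) open_box();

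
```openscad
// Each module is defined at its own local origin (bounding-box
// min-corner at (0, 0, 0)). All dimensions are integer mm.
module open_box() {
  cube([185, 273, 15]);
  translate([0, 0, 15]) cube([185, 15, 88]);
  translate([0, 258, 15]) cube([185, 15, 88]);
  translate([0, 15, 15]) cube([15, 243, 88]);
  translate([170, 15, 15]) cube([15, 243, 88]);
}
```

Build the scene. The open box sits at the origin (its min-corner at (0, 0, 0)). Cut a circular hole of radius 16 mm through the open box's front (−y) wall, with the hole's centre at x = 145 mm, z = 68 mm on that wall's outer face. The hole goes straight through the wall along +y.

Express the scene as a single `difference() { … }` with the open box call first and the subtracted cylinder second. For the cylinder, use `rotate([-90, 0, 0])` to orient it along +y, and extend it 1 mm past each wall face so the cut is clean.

difference() {
  open_box();
  translate([145, -1, 68]) rotate([-90, 0, 0]) cylinder(h = 17, r = 16);
}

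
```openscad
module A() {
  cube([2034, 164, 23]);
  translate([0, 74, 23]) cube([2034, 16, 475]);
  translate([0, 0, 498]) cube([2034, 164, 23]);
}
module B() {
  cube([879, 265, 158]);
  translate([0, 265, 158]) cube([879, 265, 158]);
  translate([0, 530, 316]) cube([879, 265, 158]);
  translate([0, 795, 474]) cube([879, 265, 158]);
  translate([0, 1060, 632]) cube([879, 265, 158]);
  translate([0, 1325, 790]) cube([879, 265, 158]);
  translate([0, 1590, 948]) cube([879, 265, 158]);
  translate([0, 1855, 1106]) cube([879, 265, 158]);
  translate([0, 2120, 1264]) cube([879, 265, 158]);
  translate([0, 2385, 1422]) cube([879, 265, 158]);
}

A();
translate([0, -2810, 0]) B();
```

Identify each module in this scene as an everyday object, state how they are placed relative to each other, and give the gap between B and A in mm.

A is an I-beam. B is a staircase. The staircase is on the floor beside the I-beam on its −y side. The gap between the staircase and the I-beam is 160 mm.

The staircase's nearest face is 160 mm from the I-beam's −y face.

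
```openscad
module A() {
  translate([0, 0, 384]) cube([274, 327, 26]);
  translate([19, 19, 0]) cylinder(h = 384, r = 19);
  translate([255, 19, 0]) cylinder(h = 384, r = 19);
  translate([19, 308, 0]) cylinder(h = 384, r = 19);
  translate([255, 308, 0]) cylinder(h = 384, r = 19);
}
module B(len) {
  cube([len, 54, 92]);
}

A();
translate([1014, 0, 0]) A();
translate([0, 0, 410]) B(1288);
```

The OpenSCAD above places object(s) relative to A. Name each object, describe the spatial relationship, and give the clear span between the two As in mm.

A is a stool. B is a beam. A beam spans the tops of two stools. The clear span between the two stools is 740 mm.

Second stool starts at x = 1014; first ends at x = 274; clear span = 1014 − 274 = 740 mm.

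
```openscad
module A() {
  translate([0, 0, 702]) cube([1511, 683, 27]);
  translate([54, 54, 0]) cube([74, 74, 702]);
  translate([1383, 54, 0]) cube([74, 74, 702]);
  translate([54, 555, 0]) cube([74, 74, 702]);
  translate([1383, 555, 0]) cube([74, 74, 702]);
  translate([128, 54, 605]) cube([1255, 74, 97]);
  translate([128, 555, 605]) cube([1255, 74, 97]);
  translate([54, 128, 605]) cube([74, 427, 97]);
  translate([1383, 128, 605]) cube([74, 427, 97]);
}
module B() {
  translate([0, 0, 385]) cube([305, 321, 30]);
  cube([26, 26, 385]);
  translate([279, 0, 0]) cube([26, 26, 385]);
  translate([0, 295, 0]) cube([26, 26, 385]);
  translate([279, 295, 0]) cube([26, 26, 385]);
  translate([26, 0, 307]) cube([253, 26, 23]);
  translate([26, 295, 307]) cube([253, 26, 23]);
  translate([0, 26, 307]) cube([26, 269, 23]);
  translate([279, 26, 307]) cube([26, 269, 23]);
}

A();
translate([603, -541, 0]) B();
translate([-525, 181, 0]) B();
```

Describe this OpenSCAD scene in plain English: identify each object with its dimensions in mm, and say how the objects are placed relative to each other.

A is a rectangular dining table. The top is 1511×683×27 mm with its upper surface at z = 729 mm. It stands on four 74×74 mm square legs, each inset 54 mm from the nearest pair of top edges, running from the floor to the underside of the top. Four apron rails, 74 mm thick and 97 mm tall, run between adjacent legs with their top edges flush with the underside of the top and their outer faces flush with the legs' outer faces.

B is a four-legged stool. The seat is a 305×321×30 mm slab whose top surface is at z = 415 mm; four square legs, each 26×26 mm in cross-section, run from the floor (z = 0) to the underside of the seat, each flush with a corner of the seat. Four stretchers, 26 mm wide and 23 mm tall, connect adjacent legs with their undersides at z = 307 mm, each running between the inner faces of the legs it joins and aligned with the legs' outer faces on the other axis.

Two stools sit around the table at the −y, −x sides.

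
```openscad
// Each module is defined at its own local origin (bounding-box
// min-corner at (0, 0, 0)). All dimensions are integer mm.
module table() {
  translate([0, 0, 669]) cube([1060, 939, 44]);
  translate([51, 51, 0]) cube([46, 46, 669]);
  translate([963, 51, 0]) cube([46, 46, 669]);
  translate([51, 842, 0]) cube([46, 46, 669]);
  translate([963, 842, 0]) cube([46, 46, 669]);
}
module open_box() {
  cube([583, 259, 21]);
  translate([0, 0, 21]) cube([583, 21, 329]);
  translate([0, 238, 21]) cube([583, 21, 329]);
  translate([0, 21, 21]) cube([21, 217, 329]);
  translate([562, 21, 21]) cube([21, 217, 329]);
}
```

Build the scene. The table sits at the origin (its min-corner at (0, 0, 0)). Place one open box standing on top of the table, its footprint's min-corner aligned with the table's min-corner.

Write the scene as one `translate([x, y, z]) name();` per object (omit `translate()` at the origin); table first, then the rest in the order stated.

table();
translate([0, 0, 713]) open_box();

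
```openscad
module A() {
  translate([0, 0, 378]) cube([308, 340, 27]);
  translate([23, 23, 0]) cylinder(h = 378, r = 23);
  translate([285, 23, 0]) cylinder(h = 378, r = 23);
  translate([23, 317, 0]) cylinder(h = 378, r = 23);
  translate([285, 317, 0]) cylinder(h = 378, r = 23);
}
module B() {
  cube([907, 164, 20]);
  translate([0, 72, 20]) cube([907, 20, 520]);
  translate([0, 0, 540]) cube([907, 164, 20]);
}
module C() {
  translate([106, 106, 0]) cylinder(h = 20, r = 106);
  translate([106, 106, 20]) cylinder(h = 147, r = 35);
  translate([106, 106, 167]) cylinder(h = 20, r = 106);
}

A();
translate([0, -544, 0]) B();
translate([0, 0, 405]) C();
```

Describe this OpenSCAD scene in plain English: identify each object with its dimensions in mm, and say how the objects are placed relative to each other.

A is a four-legged stool. The seat is a 308×340×27 mm slab whose top surface is at z = 405 mm; four round legs, each 46 mm in diameter, run from the floor (z = 0) to the underside of the seat, each leg's axis is inset half a diameter from the nearest pair of seat edges (so the leg's bounding box is flush with the corner).

B is an I-beam lying along x, 907 mm long. Overall section height 560 mm. Two flanges 164 mm wide (y) and 20 mm thick, one on the floor and one at the top; a web 20 mm thick runs between them, centred on the flange width.

C is a spool: two coaxial disc flanges of radius 106 mm and thickness 20 mm, joined by a core cylinder of radius 35 mm and height 147 mm. The lower flange rests on z = 0 and the three cylinders share a vertical axis.

The I-beam is on the floor beside the stool on its −y side. The spool is on top of the stool.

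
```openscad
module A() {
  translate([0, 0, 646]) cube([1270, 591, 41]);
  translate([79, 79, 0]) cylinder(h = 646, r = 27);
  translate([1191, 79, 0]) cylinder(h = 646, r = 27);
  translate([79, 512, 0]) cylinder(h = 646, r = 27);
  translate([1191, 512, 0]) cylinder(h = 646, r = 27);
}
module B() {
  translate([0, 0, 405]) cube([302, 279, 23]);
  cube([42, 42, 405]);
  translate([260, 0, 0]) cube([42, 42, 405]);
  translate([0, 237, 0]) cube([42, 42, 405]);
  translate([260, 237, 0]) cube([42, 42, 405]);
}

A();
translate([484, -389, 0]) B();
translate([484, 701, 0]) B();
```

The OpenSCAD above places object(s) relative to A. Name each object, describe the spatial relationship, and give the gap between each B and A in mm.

Each stool's nearest face is 110 mm from the table's bounding box.

A is a table. B is a stool. Two stools sit around the table at the −y, +y sides. The gap between each stool and the table is 110 mm.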